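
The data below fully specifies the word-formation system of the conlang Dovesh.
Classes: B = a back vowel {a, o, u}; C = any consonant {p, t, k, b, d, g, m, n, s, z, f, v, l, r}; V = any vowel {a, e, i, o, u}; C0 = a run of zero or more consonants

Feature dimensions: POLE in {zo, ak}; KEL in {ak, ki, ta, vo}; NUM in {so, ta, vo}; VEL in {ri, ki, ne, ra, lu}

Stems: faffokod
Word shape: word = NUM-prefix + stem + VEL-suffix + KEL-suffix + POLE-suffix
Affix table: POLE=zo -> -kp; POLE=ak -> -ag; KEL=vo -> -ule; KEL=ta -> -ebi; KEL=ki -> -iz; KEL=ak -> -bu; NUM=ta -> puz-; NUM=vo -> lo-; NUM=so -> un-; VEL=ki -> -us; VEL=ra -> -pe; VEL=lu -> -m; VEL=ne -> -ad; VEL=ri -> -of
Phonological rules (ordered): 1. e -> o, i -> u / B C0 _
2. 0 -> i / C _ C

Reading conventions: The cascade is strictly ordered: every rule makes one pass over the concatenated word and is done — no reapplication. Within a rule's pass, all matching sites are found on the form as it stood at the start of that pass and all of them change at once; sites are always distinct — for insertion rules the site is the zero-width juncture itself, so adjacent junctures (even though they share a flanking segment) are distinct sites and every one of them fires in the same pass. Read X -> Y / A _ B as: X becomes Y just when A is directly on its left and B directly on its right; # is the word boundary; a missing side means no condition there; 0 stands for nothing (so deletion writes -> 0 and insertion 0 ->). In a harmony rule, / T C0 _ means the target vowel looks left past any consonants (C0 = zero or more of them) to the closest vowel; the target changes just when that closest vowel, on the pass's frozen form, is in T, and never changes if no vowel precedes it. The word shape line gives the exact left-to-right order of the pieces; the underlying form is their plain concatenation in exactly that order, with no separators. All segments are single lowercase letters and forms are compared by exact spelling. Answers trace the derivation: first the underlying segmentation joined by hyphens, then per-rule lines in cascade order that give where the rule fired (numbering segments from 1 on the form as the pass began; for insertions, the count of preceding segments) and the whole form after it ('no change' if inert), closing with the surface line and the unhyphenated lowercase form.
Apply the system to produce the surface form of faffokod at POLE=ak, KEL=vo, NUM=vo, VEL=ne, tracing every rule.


underlying: lo-faffokod-ad-ule-ag
1. e -> o, i -> u / B C0 _: fires at position(s) 15: lofaffokodaduloag
2. 0 -> i / C _ C: inserts after position(s) 5: lofafifokodaduloag
surface: lofafifokodaduloag


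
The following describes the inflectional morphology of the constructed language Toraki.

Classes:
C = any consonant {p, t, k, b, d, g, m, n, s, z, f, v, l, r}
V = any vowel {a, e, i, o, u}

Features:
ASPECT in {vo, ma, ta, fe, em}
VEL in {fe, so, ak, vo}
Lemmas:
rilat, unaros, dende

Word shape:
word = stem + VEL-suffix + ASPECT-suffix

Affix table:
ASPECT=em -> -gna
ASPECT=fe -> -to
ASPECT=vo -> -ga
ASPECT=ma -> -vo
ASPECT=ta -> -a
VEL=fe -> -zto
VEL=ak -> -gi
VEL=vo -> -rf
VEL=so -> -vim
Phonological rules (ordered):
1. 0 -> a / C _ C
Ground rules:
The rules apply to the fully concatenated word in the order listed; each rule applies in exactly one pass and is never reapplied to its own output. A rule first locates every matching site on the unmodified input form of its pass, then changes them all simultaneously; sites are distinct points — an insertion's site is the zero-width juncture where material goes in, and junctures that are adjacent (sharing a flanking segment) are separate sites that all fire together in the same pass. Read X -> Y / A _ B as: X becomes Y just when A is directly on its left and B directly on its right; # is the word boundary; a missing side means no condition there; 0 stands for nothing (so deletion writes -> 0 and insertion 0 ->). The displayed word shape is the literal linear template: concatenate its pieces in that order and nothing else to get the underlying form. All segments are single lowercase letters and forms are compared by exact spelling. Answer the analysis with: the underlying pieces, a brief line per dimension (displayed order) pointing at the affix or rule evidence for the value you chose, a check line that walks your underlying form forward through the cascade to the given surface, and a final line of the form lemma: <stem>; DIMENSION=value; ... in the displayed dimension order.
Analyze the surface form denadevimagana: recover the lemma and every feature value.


underlying: dende-vim-gna
ASPECT=em - signalled by the affix -gna
VEL=so - signalled by the affix -vim
check: dendevimgna -> denadevimagana
lemma: dende; ASPECT=em; VEL=so


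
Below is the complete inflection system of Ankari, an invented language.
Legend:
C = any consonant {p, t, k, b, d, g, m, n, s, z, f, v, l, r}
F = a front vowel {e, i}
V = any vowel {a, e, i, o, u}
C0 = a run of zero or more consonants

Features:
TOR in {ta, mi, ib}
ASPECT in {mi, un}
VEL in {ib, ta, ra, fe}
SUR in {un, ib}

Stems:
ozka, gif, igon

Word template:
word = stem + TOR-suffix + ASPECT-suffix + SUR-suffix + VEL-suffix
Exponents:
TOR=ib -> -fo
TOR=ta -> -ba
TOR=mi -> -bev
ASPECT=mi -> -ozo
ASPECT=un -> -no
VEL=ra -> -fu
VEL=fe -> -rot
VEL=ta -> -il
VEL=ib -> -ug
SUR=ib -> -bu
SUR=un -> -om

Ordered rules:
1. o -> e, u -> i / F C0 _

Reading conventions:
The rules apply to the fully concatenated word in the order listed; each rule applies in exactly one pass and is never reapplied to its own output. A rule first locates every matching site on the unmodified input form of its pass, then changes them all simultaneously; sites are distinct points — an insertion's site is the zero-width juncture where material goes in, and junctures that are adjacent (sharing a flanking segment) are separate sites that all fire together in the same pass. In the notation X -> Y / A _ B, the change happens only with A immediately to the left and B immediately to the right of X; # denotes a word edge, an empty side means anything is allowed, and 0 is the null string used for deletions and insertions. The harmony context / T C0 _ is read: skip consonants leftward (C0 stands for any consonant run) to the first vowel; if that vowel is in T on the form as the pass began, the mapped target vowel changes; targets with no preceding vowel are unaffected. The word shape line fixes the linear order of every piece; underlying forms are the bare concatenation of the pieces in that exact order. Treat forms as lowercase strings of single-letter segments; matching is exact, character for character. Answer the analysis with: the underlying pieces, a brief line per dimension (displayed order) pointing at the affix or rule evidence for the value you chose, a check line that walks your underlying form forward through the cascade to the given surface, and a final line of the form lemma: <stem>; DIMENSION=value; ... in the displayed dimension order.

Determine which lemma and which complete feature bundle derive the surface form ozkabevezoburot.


underlying: ozka-bev-ozo-bu-rot
TOR=mi - signalled by the affix -bev
ASPECT=mi - signalled by the affix -ozo
VEL=fe - signalled by the affix -rot
SUR=ib - signalled by the affix -bu
check: ozkabevozoburot -> ozkabevezoburot
lemma: ozka; TOR=mi; ASPECT=mi; VEL=fe; SUR=ib


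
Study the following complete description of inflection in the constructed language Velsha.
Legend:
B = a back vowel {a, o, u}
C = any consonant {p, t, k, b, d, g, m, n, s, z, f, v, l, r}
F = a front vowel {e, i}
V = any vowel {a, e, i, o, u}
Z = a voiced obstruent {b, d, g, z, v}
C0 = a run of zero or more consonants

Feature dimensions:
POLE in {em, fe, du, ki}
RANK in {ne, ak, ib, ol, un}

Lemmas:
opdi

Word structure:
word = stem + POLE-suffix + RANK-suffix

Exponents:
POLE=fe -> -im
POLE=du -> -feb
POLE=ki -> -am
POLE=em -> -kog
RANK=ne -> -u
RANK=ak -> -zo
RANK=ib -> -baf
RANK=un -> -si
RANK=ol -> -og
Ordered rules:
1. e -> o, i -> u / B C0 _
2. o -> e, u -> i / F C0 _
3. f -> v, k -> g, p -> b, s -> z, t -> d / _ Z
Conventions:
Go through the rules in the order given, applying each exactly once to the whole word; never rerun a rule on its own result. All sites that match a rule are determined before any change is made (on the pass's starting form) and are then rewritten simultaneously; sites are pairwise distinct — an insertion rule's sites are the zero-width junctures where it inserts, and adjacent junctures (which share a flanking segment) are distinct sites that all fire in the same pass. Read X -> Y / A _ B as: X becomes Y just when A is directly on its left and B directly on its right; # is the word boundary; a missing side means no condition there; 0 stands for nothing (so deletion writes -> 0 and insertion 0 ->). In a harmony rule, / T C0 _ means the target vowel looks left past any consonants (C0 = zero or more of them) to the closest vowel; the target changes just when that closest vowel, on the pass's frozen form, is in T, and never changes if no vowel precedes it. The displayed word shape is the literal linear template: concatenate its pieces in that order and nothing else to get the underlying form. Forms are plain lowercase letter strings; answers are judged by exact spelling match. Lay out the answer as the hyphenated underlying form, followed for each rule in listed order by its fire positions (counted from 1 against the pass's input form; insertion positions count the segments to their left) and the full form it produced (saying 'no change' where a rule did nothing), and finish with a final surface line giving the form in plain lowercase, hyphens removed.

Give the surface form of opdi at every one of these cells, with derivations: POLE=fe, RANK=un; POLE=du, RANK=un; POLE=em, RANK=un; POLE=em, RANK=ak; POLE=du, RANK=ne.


cell POLE=fe, RANK=un:
underlying: opdi-im-si
1. e -> o, i -> u / B C0 _: fires at position(s) 4: opduimsi
2. o -> e, u -> i / F C0 _: no change
3. f -> v, k -> g, p -> b, s -> z, t -> d / _ Z: fires at position(s) 2: obduimsi
surface: obduimsi

cell POLE=du, RANK=un:
underlying: opdi-feb-si
1. e -> o, i -> u / B C0 _: fires at position(s) 4: opdufebsi
2. o -> e, u -> i / F C0 _: no change
3. f -> v, k -> g, p -> b, s -> z, t -> d / _ Z: fires at position(s) 2: obdufebsi
surface: obdufebsi

cell POLE=em, RANK=un:
underlying: opdi-kog-si
1. e -> o, i -> u / B C0 _: fires at position(s) 4, 9: opdukogsu
2. o -> e, u -> i / F C0 _: no change
3. f -> v, k -> g, p -> b, s -> z, t -> d / _ Z: fires at position(s) 2: obdukogsu
surface: obdukogsu

cell POLE=em, RANK=ak:
underlying: opdi-kog-zo
1. e -> o, i -> u / B C0 _: fires at position(s) 4: opdukogzo
2. o -> e, u -> i / F C0 _: no change
3. f -> v, k -> g, p -> b, s -> z, t -> d / _ Z: fires at position(s) 2: obdukogzo
surface: obdukogzo

cell POLE=du, RANK=ne:
underlying: opdi-feb-u
1. e -> o, i -> u / B C0 _: fires at position(s) 4: opdufebu
2. o -> e, u -> i / F C0 _: fires at position(s) 8: opdufebi
3. f -> v, k -> g, p -> b, s -> z, t -> d / _ Z: fires at position(s) 2: obdufebi
surface: obdufebi


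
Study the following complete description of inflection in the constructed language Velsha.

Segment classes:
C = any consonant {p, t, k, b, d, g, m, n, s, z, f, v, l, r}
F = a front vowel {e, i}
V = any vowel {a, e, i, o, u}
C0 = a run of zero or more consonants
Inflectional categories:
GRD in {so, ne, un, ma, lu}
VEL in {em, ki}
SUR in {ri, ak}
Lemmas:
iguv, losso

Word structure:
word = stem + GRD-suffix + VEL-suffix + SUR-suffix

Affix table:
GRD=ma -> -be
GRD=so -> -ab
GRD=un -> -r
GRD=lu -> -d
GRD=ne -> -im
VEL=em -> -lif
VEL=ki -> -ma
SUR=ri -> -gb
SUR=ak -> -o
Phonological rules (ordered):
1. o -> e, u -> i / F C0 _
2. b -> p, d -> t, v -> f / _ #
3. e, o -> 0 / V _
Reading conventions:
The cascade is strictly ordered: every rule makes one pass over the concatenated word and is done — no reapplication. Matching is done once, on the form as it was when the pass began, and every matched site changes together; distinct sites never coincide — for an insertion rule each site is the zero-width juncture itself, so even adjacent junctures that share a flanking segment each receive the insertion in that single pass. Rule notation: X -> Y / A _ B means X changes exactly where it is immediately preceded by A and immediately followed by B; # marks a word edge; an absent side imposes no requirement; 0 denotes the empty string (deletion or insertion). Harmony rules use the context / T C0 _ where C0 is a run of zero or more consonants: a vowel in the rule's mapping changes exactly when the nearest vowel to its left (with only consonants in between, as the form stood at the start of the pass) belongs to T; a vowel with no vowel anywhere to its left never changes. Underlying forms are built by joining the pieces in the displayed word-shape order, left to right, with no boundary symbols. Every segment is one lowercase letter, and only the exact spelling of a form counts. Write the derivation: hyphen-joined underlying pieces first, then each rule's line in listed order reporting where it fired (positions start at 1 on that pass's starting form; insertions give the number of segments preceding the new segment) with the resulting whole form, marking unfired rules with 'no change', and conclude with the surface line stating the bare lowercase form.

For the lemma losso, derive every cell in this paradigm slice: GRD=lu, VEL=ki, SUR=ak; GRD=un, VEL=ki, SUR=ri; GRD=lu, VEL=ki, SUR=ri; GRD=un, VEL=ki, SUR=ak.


cell GRD=lu, VEL=ki, SUR=ak:
underlying: losso-d-ma-o
1. o -> e, u -> i / F C0 _: no change
2. b -> p, d -> t, v -> f / _ #: no change
3. e, o -> 0 / V _: fires at position(s) 9: lossodma
surface: lossodma

cell GRD=un, VEL=ki, SUR=ri:
underlying: losso-r-ma-gb
1. o -> e, u -> i / F C0 _: no change
2. b -> p, d -> t, v -> f / _ #: fires at position(s) 10: lossormagp
3. e, o -> 0 / V _: no change
surface: lossormagp

cell GRD=lu, VEL=ki, SUR=ri:
underlying: losso-d-ma-gb
1. o -> e, u -> i / F C0 _: no change
2. b -> p, d -> t, v -> f / _ #: fires at position(s) 10: lossodmagp
3. e, o -> 0 / V _: no change
surface: lossodmagp

cell GRD=un, VEL=ki, SUR=ak:
underlying: losso-r-ma-o
1. o -> e, u -> i / F C0 _: no change
2. b -> p, d -> t, v -> f / _ #: no change
3. e, o -> 0 / V _: fires at position(s) 9: lossorma
surface: lossorma


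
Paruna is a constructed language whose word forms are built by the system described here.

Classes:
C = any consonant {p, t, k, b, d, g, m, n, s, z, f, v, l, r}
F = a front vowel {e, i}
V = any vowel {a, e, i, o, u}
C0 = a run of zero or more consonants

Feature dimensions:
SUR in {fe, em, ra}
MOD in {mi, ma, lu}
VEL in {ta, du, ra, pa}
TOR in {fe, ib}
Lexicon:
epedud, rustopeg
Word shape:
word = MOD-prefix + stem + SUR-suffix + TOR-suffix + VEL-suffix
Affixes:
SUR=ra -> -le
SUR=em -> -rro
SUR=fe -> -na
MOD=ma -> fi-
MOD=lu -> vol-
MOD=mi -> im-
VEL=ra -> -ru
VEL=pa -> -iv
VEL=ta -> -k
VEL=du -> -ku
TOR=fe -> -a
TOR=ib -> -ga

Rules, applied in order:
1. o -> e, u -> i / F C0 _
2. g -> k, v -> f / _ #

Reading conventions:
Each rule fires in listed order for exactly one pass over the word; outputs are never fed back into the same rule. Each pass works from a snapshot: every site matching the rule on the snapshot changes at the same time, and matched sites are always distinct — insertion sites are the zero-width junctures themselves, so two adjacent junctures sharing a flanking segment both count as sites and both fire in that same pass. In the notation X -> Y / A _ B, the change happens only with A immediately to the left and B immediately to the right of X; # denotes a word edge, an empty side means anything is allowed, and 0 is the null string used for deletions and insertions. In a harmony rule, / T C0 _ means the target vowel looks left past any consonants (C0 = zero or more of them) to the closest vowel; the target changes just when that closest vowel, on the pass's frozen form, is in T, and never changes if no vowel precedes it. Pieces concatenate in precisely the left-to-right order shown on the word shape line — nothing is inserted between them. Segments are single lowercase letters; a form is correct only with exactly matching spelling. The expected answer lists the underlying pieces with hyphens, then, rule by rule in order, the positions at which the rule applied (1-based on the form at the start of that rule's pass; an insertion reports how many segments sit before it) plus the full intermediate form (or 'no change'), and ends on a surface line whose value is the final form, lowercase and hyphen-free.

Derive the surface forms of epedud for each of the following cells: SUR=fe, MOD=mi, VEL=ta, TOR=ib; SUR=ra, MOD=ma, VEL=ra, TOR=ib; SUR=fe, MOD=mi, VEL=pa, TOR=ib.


cell SUR=fe, MOD=mi, VEL=ta, TOR=ib:
underlying: im-epedud-na-ga-k
1. o -> e, u -> i / F C0 _: fires at position(s) 7: imepedidnagak
2. g -> k, v -> f / _ #: no change
surface: imepedidnagak

cell SUR=ra, MOD=ma, VEL=ra, TOR=ib:
underlying: fi-epedud-le-ga-ru
1. o -> e, u -> i / F C0 _: fires at position(s) 7: fiepedidlegaru
2. g -> k, v -> f / _ #: no change
surface: fiepedidlegaru

cell SUR=fe, MOD=mi, VEL=pa, TOR=ib:
underlying: im-epedud-na-ga-iv
1. o -> e, u -> i / F C0 _: fires at position(s) 7: imepedidnagaiv
2. g -> k, v -> f / _ #: fires at position(s) 14: imepedidnagaif
surface: imepedidnagaif


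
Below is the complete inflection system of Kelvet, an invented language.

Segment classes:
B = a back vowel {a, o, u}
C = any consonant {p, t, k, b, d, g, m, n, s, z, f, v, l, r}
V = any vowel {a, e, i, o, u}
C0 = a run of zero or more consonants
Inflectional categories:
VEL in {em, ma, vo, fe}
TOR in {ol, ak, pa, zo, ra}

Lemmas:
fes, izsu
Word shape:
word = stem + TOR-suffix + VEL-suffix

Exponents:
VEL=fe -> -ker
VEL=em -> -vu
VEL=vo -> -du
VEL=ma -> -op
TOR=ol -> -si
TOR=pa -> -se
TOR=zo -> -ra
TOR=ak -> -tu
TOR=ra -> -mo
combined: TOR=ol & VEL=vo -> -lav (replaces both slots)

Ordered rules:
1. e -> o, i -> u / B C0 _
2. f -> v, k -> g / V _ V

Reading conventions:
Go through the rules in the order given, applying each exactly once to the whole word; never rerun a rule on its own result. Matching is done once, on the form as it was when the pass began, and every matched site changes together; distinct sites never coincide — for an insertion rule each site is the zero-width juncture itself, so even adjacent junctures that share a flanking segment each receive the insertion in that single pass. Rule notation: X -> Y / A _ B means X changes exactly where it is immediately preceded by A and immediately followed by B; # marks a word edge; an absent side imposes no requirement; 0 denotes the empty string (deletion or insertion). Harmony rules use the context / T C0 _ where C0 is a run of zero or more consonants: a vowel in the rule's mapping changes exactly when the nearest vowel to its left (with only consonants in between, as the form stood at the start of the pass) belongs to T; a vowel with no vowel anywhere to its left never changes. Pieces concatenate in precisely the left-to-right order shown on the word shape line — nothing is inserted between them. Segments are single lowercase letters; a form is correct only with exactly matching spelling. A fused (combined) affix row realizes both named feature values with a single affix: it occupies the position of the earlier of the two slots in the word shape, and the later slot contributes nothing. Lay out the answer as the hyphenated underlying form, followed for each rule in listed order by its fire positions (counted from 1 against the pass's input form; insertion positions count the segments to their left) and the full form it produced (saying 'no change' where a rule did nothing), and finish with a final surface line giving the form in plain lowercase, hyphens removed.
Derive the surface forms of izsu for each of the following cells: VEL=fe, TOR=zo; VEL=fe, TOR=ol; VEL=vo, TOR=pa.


cell VEL=fe, TOR=zo:
underlying: izsu-ra-ker
1. e -> o, i -> u / B C0 _: fires at position(s) 8: izsurakor
2. f -> v, k -> g / V _ V: fires at position(s) 7: izsuragor
surface: izsuragor

cell VEL=fe, TOR=ol:
underlying: izsu-si-ker
1. e -> o, i -> u / B C0 _: fires at position(s) 6: izsusuker
2. f -> v, k -> g / V _ V: fires at position(s) 7: izsusuger
surface: izsusuger

cell VEL=vo, TOR=pa:
underlying: izsu-se-du
1. e -> o, i -> u / B C0 _: fires at position(s) 6: izsusodu
2. f -> v, k -> g / V _ V: no change
surface: izsusodu


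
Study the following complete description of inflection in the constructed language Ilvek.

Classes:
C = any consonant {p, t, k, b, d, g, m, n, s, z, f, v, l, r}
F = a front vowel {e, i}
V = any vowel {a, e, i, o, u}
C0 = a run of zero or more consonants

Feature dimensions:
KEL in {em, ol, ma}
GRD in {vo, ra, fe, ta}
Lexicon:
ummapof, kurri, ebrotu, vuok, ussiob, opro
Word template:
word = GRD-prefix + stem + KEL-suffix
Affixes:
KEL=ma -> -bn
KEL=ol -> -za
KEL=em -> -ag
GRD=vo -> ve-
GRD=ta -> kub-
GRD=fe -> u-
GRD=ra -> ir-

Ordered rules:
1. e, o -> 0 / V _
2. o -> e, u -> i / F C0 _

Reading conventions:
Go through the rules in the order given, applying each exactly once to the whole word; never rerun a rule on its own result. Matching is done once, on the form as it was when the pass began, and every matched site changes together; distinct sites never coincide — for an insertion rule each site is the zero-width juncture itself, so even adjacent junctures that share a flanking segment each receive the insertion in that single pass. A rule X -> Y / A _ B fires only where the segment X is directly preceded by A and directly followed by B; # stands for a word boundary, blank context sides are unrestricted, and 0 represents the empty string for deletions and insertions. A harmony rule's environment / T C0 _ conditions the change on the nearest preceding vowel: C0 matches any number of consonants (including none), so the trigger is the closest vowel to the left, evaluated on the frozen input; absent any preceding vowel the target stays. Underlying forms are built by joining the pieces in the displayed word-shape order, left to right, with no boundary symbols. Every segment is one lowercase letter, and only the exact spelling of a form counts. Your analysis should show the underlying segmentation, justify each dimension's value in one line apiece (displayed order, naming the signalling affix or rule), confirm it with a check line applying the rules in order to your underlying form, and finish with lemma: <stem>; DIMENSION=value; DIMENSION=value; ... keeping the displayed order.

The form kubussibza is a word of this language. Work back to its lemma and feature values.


underlying: kub-ussiob-za
KEL=ol - signalled by the affix -za
GRD=ta - signalled by the affix kub-
check: kubussiobza -> kubussibza -> kubussibza
lemma: ussiob; KEL=ol; GRD=ta


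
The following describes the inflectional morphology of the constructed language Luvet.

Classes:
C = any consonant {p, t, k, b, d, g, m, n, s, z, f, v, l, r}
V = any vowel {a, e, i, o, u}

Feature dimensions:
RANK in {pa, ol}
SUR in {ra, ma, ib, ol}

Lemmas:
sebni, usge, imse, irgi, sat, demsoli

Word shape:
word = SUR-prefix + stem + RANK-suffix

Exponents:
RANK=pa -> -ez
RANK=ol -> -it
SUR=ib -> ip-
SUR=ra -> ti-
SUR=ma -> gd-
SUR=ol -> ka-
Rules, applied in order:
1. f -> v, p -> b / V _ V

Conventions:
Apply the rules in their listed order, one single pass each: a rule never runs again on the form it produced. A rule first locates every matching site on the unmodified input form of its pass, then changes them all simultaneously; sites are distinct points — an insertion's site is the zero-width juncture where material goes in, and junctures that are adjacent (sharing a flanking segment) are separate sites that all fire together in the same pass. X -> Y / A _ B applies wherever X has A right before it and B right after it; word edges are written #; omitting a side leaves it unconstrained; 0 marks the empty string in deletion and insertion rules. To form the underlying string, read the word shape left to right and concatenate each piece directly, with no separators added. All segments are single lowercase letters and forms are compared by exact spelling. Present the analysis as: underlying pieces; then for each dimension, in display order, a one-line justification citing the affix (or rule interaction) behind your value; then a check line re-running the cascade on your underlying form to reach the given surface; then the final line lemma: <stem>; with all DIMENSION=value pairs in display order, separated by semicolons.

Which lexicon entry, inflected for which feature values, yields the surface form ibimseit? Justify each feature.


underlying: ip-imse-it
RANK=ol - signalled by the affix -it
SUR=ib - signalled by the affix ip-
check: ipimseit -> ibimseit
lemma: imse; RANK=ol; SUR=ib


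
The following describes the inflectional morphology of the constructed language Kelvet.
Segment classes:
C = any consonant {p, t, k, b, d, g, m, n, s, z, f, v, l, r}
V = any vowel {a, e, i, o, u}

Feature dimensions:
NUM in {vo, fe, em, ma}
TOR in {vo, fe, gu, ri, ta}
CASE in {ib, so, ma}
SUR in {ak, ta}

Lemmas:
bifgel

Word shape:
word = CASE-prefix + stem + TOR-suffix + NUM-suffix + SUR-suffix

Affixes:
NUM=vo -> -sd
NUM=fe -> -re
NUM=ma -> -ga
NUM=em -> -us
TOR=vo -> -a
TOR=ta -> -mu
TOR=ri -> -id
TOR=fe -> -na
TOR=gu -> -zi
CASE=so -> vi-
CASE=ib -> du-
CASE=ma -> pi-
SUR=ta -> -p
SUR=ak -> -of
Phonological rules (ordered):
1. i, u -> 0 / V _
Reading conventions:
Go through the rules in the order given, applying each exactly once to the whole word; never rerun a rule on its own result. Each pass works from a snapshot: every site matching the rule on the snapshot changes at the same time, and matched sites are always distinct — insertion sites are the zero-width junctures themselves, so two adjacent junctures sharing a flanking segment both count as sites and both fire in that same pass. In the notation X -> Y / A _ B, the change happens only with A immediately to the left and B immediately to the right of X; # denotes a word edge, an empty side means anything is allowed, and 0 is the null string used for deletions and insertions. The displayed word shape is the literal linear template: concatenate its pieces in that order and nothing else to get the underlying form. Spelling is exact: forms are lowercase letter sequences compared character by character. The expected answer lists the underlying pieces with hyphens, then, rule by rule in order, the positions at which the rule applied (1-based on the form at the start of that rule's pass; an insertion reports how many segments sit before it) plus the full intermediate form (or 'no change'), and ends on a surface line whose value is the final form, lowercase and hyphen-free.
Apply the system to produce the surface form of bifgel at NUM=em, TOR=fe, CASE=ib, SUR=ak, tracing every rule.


underlying: du-bifgel-na-us-of
1. i, u -> 0 / V _: fires at position(s) 11: dubifgelnasof
surface: dubifgelnasof


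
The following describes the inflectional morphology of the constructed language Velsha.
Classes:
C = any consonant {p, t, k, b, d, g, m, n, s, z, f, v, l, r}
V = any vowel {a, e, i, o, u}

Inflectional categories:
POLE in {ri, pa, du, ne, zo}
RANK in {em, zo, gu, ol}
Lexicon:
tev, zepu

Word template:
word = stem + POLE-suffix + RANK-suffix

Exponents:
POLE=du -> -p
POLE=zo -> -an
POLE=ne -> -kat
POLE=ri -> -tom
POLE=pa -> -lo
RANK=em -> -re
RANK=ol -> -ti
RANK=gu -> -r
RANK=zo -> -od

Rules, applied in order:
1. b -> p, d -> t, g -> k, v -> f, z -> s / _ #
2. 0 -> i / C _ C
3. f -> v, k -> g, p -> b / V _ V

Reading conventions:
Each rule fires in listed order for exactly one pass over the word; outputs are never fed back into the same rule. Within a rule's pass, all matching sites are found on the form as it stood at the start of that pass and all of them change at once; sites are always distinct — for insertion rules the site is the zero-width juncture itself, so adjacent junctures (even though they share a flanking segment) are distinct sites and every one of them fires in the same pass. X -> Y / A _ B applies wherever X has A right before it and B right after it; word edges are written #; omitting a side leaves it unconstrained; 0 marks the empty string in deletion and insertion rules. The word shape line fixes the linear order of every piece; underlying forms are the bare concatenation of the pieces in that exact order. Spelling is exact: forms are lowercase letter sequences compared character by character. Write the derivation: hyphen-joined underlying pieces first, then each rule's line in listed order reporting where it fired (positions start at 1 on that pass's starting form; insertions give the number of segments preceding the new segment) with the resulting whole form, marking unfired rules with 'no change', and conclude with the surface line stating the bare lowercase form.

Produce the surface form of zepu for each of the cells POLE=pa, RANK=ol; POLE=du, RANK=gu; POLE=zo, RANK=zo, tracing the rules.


cell POLE=pa, RANK=ol:
underlying: zepu-lo-ti
1. b -> p, d -> t, g -> k, v -> f, z -> s / _ #: no change
2. 0 -> i / C _ C: no change
3. f -> v, k -> g, p -> b / V _ V: fires at position(s) 3: zebuloti
surface: zebuloti

cell POLE=du, RANK=gu:
underlying: zepu-p-r
1. b -> p, d -> t, g -> k, v -> f, z -> s / _ #: no change
2. 0 -> i / C _ C: inserts after position(s) 5: zepupir
3. f -> v, k -> g, p -> b / V _ V: fires at position(s) 3, 5: zebubir
surface: zebubir

cell POLE=zo, RANK=zo:
underlying: zepu-an-od
1. b -> p, d -> t, g -> k, v -> f, z -> s / _ #: fires at position(s) 8: zepuanot
2. 0 -> i / C _ C: no change
3. f -> v, k -> g, p -> b / V _ V: fires at position(s) 3: zebuanot
surface: zebuanot


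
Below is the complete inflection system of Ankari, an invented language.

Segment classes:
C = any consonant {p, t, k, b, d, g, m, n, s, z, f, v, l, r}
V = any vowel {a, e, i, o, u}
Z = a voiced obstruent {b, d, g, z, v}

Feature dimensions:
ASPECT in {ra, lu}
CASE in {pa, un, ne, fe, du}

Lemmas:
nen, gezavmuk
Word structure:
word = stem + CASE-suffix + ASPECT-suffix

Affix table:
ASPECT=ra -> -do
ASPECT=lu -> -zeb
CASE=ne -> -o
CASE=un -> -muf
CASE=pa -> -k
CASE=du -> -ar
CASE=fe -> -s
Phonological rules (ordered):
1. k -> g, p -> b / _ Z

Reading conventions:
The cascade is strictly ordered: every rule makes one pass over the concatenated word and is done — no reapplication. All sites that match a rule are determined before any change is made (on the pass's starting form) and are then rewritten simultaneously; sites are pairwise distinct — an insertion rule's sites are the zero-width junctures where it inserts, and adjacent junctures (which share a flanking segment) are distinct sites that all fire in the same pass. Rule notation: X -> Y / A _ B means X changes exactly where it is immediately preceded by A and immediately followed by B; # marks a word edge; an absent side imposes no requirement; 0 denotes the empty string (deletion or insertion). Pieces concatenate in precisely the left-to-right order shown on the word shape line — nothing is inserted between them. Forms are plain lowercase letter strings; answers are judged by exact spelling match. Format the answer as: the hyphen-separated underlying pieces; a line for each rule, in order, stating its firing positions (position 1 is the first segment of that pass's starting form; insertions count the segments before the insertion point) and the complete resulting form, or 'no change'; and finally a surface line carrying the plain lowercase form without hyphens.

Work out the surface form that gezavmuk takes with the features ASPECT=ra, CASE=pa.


underlying: gezavmuk-k-do
1. k -> g, p -> b / _ Z: fires at position(s) 9: gezavmukgdo
surface: gezavmukgdo


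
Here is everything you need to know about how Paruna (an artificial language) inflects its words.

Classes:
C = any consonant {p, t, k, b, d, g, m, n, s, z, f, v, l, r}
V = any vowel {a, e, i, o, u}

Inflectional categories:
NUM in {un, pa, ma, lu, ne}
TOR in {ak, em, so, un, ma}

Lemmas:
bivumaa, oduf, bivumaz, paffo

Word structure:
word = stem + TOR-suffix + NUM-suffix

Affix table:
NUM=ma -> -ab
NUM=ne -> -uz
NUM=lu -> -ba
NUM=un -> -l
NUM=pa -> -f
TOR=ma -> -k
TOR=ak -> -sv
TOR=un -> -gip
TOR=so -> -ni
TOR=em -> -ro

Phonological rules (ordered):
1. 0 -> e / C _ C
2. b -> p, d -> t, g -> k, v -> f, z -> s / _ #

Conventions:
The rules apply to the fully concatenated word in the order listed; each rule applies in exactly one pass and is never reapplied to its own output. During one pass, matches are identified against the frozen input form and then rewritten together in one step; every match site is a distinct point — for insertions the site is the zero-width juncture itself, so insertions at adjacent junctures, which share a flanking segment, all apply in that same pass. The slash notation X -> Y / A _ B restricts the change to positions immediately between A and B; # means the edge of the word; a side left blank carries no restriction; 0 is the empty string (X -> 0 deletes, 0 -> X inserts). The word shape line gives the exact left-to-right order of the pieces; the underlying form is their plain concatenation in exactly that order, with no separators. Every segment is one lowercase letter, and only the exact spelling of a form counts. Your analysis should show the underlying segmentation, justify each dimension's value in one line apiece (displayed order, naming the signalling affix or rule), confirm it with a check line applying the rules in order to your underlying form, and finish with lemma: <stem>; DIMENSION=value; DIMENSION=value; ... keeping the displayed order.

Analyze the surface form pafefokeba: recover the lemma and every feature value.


underlying: paffo-k-ba
NUM=lu - signalled by the affix -ba
TOR=ma - signalled by the affix -k
check: paffokba -> pafefokeba -> pafefokeba
lemma: paffo; NUM=lu; TOR=ma


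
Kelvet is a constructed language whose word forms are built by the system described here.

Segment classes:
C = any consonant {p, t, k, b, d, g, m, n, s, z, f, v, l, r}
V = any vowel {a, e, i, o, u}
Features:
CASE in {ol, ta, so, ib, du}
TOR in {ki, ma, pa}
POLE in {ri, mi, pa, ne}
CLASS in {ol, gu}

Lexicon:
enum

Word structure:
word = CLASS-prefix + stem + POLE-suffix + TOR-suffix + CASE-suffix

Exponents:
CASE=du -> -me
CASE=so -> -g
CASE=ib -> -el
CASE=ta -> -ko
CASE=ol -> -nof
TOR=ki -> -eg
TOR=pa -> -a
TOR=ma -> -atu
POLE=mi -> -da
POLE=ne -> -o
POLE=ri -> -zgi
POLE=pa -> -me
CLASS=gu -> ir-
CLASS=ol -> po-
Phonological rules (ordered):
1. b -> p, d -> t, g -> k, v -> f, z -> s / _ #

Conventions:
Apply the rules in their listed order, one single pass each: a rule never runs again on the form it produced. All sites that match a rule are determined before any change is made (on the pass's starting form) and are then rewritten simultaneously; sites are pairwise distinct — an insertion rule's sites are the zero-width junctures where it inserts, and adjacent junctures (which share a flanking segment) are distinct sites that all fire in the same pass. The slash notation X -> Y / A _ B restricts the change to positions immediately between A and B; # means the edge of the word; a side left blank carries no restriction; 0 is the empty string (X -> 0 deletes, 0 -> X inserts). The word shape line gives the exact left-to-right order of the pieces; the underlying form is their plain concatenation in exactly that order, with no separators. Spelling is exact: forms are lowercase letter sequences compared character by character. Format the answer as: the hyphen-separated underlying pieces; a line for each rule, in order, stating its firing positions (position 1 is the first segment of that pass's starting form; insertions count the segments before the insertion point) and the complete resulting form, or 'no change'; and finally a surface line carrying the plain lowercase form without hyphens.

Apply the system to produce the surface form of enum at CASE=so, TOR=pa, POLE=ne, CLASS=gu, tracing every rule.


underlying: ir-enum-o-a-g
1. b -> p, d -> t, g -> k, v -> f, z -> s / _ #: fires at position(s) 9: irenumoak
surface: irenumoak


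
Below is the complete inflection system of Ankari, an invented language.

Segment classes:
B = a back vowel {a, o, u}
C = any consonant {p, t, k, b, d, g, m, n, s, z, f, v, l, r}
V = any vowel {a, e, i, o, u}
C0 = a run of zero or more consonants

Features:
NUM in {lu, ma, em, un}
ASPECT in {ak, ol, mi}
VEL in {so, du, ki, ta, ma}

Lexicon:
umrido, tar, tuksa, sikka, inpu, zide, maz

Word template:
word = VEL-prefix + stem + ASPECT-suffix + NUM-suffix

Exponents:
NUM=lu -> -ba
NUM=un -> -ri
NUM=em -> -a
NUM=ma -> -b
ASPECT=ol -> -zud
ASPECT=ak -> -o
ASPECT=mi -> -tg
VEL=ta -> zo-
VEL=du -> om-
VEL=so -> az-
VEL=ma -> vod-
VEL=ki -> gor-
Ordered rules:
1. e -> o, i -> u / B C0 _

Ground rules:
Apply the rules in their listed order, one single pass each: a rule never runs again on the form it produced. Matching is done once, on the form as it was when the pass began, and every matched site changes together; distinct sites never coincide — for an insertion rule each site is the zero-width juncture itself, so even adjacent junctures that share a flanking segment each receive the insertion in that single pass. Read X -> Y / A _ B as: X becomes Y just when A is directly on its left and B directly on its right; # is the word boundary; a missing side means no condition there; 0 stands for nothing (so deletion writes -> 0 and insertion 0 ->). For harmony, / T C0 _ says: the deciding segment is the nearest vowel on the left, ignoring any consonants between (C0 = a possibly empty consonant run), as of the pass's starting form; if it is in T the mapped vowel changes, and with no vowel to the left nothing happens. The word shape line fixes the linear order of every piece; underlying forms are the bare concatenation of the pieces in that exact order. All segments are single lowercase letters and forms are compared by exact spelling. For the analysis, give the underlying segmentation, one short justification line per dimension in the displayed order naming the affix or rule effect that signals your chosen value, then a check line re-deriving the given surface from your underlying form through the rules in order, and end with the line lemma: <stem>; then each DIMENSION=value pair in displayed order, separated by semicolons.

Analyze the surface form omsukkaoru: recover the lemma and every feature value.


underlying: om-sikka-o-ri
NUM=un - signalled by the affix -ri
ASPECT=ak - signalled by the affix -o
VEL=du - signalled by the affix om-
check: omsikkaori -> omsukkaoru
lemma: sikka; NUM=un; ASPECT=ak; VEL=du


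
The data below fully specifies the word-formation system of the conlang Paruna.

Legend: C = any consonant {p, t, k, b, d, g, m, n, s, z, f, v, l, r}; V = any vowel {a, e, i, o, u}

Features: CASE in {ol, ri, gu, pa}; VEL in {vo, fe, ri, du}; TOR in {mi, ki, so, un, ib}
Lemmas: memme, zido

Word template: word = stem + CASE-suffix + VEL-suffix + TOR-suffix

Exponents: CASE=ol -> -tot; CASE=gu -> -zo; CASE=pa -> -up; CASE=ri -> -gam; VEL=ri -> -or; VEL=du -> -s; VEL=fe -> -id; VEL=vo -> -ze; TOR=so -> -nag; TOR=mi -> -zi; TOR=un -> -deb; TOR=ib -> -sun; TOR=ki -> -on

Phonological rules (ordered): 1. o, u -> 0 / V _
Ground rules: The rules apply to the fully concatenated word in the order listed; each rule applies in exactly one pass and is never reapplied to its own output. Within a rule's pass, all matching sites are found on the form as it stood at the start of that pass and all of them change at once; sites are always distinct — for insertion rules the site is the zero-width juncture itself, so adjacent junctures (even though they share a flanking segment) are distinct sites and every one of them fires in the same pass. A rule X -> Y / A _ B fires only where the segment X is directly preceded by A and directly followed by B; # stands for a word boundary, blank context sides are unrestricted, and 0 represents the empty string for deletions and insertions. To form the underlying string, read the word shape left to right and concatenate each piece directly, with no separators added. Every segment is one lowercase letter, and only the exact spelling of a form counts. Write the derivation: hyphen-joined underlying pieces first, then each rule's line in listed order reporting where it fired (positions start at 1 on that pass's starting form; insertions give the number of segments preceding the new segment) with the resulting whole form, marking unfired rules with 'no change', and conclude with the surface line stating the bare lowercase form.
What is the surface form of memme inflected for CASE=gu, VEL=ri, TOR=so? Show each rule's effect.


underlying: memme-zo-or-nag
1. o, u -> 0 / V _: fires at position(s) 8: memmezornag
surface: memmezornag
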